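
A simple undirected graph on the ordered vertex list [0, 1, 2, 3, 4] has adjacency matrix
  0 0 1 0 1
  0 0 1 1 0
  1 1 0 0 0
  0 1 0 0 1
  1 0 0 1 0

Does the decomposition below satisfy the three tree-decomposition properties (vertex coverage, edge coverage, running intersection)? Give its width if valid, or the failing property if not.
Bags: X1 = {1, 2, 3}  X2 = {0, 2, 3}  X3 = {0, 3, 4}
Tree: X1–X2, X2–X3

Every vertex of G appears in some bag (union = {0, 1, 2, 3, 4}); every edge is covered by a bag; and for each vertex v the set of bags containing v is connected in the bag tree. The decomposition is therefore valid. The largest bag has 3 vertices, so the width is 2.

Yes; width 2.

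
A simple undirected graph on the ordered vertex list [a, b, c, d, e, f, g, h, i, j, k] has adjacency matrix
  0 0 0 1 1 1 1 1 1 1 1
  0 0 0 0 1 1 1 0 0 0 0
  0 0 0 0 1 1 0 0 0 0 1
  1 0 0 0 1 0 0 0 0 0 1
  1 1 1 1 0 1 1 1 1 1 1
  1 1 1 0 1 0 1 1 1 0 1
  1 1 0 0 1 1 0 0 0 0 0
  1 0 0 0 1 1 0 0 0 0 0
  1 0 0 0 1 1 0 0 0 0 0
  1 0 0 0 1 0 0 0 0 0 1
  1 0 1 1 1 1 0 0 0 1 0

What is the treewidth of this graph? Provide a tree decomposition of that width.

Each bag holds 4 vertices, so the decomposition has width 3, which upper-bounds the treewidth. Conversely, {a, d, e, k} is a clique of size 4, and the vertices of any clique must share a bag in every tree decomposition; so some bag has ≥ 4 vertices and tw(G) ≥ 3. The upper and lower bounds meet at 3, so that is the treewidth.

Treewidth 3.
One such decomposition:
Bags: B1 = {a, e, f, h}  B2 = {a, e, f, k}  B3 = {a, e, f, i}  B4 = {c, e, f, k}  B5 = {a, d, e, k}  B6 = {a, e, j, k}  B7 = {a, e, f, g}  B8 = {b, e, f, g}
Tree: B1–B2, B2–B3, B2–B4, B2–B5, B2–B6, B3–B7, B7–B8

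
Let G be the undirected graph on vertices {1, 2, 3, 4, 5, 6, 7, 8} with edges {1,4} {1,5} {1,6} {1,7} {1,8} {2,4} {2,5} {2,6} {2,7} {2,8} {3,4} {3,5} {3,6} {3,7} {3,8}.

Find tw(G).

A width-3 tree decomposition is:
Bags: B1 = {1, 2, 3, 7}  B2 = {1, 2, 3, 8}  B3 = {1, 2, 3, 5}  B4 = {1, 2, 3, 6}  B5 = {1, 2, 3, 4}
Tree: B1–B2, B2–B3, B3–B4, B4–B5
The largest bag has 4 vertices, giving width 3; this decomposition certifies tw(G) ≤ 3. For the lower bound: the 4 vertex sets {1,7}, {3,8}, {2}, {5} are disjoint, each induces a connected subgraph, and every pair is joined by at least one edge of G. Contracting each set to a single vertex therefore yields K_{4} as a minor, and since treewidth is minor-monotone, tw(G) ≥ tw(K_{4}) = 3. Combining the bounds, tw(G) = 3.

3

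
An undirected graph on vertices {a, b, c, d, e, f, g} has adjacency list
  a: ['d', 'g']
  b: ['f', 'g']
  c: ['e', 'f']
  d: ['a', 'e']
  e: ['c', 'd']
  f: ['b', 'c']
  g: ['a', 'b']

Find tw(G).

2

A width-2 tree decomposition is:
Bags: B1 = {c, d, e}  B2 = {a, c, d}  B3 = {a, c, g}  B4 = {b, c, g}  B5 = {b, c, f}
Tree: B1–B2, B2–B3, B3–B4, B4–B5
Every bag has size at most 3, so the width is 3 − 1 = 2 and tw(G) ≤ 2. Since c–e–d–a–g–b–f–c is a cycle in G, G is not acyclic. Forests are exactly the graphs of treewidth ≤ 1, so tw(G) ≥ 2. The upper and lower bounds meet at 2, so that is the treewidth.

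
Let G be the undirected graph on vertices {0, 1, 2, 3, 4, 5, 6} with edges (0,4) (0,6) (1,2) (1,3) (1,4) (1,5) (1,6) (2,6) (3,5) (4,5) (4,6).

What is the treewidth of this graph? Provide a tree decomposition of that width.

Treewidth 2.
One optimal decomposition is:
Bags: B1 = {1, 4, 6}  B2 = {1, 2, 6}  B3 = {0, 4, 6}  B4 = {1, 4, 5}  B5 = {1, 3, 5}
Tree: B1–B2, B1–B3, B1–B4, B4–B5

Each bag holds 3 vertices, so the decomposition has width 2, which upper-bounds the treewidth. Conversely, {0, 4, 6} is a clique of size 3, and the vertices of any clique must share a bag in every tree decomposition; so some bag has ≥ 3 vertices and tw(G) ≥ 2. The upper and lower bounds meet at 2, so that is the treewidth.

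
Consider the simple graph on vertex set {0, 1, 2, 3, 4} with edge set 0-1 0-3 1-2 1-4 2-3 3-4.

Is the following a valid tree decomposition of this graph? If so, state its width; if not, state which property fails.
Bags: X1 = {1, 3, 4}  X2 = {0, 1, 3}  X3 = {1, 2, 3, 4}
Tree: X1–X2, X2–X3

No — bags containing vertex 4 are not connected in the tree.

A tree decomposition must satisfy three properties: every vertex lies in some bag; for every edge, both endpoints lie together in some bag; and for every vertex, the bags containing it form a connected subtree. Here bags containing vertex 4 are not connected in the tree, so the decomposition is invalid.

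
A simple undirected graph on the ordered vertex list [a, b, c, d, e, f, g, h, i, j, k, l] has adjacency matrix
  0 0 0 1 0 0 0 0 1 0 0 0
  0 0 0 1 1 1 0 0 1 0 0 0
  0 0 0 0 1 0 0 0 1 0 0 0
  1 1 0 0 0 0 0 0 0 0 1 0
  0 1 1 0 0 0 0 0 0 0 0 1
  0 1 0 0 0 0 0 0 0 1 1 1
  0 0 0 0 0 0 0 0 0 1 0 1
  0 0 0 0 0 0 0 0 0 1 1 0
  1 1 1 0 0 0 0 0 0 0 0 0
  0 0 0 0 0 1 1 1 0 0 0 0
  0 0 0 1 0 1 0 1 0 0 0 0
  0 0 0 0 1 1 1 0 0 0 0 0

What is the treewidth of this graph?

A width-3 tree decomposition is:
Bags: B1 = {g, h, j, k}  B2 = {f, g, j, k}  B3 = {f, g, k, l}  B4 = {d, f, k, l}  B5 = {b, d, f, l}  B6 = {b, d, e, l}  B7 = {a, b, d, e}  B8 = {a, b, e, i}  B9 = {a, c, e, i}
Tree: B1–B2, B2–B3, B3–B4, B4–B5, B5–B6, B6–B7, B7–B8, B8–B9
Every bag has size at most 4, so the width is 4 − 1 = 3 and tw(G) ≤ 3. For the lower bound: the 4 vertex sets {g,h,j}, {k}, {f}, {b,d,e,l} are disjoint, each induces a connected subgraph, and every pair is joined by at least one edge of G. Contracting each set to a single vertex therefore yields K_{4} as a minor, and since treewidth is minor-monotone, tw(G) ≥ tw(K_{4}) = 3. Hence tw(G) = 3 exactly.

3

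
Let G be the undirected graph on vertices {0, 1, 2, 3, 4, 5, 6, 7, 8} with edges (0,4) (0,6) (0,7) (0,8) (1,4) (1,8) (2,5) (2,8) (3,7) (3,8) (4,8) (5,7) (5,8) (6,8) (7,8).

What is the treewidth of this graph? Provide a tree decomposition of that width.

Each bag holds 3 vertices, so the decomposition has width 2, which upper-bounds the treewidth. For the lower bound, the 3 vertices {0, 4, 8} are pairwise adjacent, and any tree decomposition puts a clique entirely inside one bag — forcing width ≥ 2. The upper and lower bounds meet at 2, so that is the treewidth.

Treewidth 2.
Bags: B1 = {5, 7, 8}  B2 = {2, 5, 8}  B3 = {0, 7, 8}  B4 = {0, 4, 8}  B5 = {3, 7, 8}  B6 = {1, 4, 8}  B7 = {0, 6, 8}
Tree: B1–B2, B1–B3, B3–B4, B1–B5, B4–B6, B4–B7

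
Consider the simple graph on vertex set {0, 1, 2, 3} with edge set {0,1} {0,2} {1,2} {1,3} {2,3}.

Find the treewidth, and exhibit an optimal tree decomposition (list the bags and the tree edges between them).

Treewidth 2.
One optimal decomposition is:
Bags: B1 = {1, 2, 3}  B2 = {0, 1, 2}
Tree: B1–B2

The largest bag has 3 vertices, giving width 2; this decomposition certifies tw(G) ≤ 2. On the other hand G contains the 3-clique {0, 1, 2}. A clique must lie in a single bag of any decomposition, so no decomposition can have width below 2. Therefore the treewidth is 2.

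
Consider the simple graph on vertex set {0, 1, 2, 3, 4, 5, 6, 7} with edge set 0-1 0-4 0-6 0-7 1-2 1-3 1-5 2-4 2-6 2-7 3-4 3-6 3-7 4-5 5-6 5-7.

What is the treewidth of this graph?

4

A width-4 tree decomposition is:
Bags: B1 = {0, 2, 3, 4, 5}  B2 = {0, 2, 3, 5, 6}  B3 = {0, 1, 2, 3, 5}  B4 = {0, 2, 3, 5, 7}
Tree: B1–B2, B2–B3, B3–B4
Every bag has size at most 5, so the width is 5 − 1 = 4 and tw(G) ≤ 4. For the lower bound: the 5 vertex sets {0,4}, {5,6}, {1,2}, {3}, {7} are disjoint, each induces a connected subgraph, and every pair is joined by at least one edge of G. Contracting each set to a single vertex therefore yields K_{5} as a minor, and since treewidth is minor-monotone, tw(G) ≥ tw(K_{5}) = 4. The upper and lower bounds meet at 4, so that is the treewidth.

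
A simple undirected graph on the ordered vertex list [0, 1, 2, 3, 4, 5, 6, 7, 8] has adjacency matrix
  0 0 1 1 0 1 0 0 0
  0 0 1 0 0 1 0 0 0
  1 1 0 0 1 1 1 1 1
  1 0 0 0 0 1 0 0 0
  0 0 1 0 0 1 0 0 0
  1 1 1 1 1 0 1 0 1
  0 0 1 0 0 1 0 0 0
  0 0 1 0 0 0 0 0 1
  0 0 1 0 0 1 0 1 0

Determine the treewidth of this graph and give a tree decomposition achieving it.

Every bag has size at most 3, so the width is 3 − 1 = 2 and tw(G) ≤ 2. Conversely, {0, 2, 5} is a clique of size 3, and the vertices of any clique must share a bag in every tree decomposition; so some bag has ≥ 3 vertices and tw(G) ≥ 2. Therefore the treewidth is 2.

Treewidth 2.
Bags: B1 = {0, 2, 5}  B2 = {2, 5, 6}  B3 = {2, 4, 5}  B4 = {0, 3, 5}  B5 = {2, 5, 8}  B6 = {1, 2, 5}  B7 = {2, 7, 8}
Tree: B1–B2, B1–B3, B1–B4, B2–B5, B3–B6, B5–B7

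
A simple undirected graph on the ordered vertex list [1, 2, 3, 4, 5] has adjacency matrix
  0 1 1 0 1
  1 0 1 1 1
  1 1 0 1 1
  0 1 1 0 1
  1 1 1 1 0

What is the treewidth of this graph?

A width-3 tree decomposition is:
Bags: B1 = {2, 3, 4, 5}  B2 = {1, 2, 3, 5}
Tree: B1–B2
Every bag has size at most 4, so the width is 4 − 1 = 3 and tw(G) ≤ 3. For the lower bound, the 4 vertices {1, 2, 3, 5} are pairwise adjacent, and any tree decomposition puts a clique entirely inside one bag — forcing width ≥ 3. Hence tw(G) = 3 exactly.

3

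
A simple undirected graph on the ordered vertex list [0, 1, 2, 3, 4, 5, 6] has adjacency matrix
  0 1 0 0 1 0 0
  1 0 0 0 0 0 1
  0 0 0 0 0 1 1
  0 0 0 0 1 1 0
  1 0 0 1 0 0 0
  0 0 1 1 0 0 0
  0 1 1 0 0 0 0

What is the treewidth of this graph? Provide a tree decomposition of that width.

Treewidth 2.
One such decomposition:
Bags: B1 = {0, 3, 4}  B2 = {0, 1, 3}  B3 = {1, 3, 6}  B4 = {2, 3, 6}  B5 = {2, 3, 5}
Tree: B1–B2, B2–B3, B3–B4, B4–B5

The largest bag has 3 vertices, giving width 2; this decomposition certifies tw(G) ≤ 2. Since 3–4–0–1–6–2–5–3 is a cycle in G, G is not acyclic. Forests are exactly the graphs of treewidth ≤ 1, so tw(G) ≥ 2. Hence tw(G) = 2 exactly.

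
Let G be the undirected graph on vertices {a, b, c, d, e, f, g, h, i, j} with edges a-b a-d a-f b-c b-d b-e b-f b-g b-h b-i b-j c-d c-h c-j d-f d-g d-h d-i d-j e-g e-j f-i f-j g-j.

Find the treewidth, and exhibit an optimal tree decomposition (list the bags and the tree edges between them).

The largest bag has 4 vertices, giving width 3; this decomposition certifies tw(G) ≤ 3. On the other hand G contains the 4-clique {b, d, g, j}. A clique must lie in a single bag of any decomposition, so no decomposition can have width below 3. The upper and lower bounds meet at 3, so that is the treewidth.

Treewidth 3.
Bags: B1 = {b, d, g, j}  B2 = {b, d, f, j}  B3 = {b, c, d, j}  B4 = {a, b, d, f}  B5 = {b, c, d, h}  B6 = {b, d, f, i}  B7 = {b, e, g, j}
Tree: B1–B2, B2–B3, B2–B4, B3–B5, B2–B6, B1–B7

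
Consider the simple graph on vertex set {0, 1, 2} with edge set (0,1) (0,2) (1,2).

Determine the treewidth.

A width-2 tree decomposition is:
Bags: B1 = {0, 1, 2}
Tree: (single bag)
A single bag containing all 3 vertices is trivially a valid decomposition of width 2. For the lower bound, the 3 vertices {0, 1, 2} are pairwise adjacent, and any tree decomposition puts a clique entirely inside one bag — forcing width ≥ 2. Hence tw(G) = 2 exactly.

2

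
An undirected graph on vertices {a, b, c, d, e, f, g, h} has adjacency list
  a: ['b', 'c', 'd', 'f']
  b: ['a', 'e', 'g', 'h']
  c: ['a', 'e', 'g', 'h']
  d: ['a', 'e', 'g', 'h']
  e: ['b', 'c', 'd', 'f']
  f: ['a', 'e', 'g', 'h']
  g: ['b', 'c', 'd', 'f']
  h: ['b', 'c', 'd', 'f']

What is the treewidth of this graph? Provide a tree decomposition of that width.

Treewidth 4.
One optimal decomposition is:
Bags: B1 = {a, b, e, g, h}  B2 = {a, e, f, g, h}  B3 = {a, d, e, g, h}  B4 = {a, c, e, g, h}
Tree: B1–B2, B2–B3, B3–B4

The largest bag has 5 vertices, giving width 4; this decomposition certifies tw(G) ≤ 4. For the lower bound: the 5 vertex sets {a,b}, {f,h}, {d,g}, {e}, {c} are disjoint, each induces a connected subgraph, and every pair is joined by at least one edge of G. Contracting each set to a single vertex therefore yields K_{5} as a minor, and since treewidth is minor-monotone, tw(G) ≥ tw(K_{5}) = 4. Therefore the treewidth is 4.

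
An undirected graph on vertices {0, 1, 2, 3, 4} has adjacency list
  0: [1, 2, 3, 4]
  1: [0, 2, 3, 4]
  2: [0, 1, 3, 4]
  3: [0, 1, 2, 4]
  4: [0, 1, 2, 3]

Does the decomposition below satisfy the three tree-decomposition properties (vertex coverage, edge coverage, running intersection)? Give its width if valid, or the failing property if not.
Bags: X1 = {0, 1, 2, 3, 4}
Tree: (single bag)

Checking the three conditions: (i) the bags cover all of {0, 1, 2, 3, 4}; (ii) for each edge, some bag contains both endpoints; (iii) the bags containing any fixed vertex form a subtree. All hold, so the decomposition is valid with width 5 − 1 = 4.

Yes; width 4.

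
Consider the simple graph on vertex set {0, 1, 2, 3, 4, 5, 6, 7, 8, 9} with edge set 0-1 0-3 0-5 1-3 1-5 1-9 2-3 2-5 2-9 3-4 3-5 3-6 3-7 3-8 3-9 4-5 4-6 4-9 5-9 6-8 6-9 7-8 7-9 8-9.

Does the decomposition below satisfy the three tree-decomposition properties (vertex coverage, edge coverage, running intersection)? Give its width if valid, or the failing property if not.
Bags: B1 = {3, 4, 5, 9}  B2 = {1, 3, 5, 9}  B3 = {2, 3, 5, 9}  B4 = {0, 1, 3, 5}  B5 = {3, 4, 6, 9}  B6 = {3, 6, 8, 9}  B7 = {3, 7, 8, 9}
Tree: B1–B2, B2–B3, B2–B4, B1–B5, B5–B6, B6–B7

Yes; width 3.

Checking the three conditions: (i) the bags cover all of {0, 1, 2, 3, 4, 5, 6, 7, 8, 9}; (ii) for each edge, some bag contains both endpoints; (iii) the bags containing any fixed vertex form a subtree. All hold, so the decomposition is valid with width 4 − 1 = 3.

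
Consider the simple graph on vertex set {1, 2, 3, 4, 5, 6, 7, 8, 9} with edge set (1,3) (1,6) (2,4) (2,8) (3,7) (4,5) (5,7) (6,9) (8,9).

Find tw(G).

2

A width-2 tree decomposition is:
Bags: B1 = {1, 6, 9}  B2 = {1, 3, 9}  B3 = {3, 7, 9}  B4 = {5, 7, 9}  B5 = {4, 5, 9}  B6 = {2, 4, 9}  B7 = {2, 8, 9}
Tree: B1–B2, B2–B3, B3–B4, B4–B5, B5–B6, B6–B7
Every bag has size at most 3, so the width is 3 − 1 = 2 and tw(G) ≤ 2. For the lower bound, G contains the cycle 9–6–1–3–7–5–4–2–8–9, so G is not a forest; only forests have treewidth ≤ 1, hence tw(G) ≥ 2. The upper and lower bounds meet at 2, so that is the treewidth.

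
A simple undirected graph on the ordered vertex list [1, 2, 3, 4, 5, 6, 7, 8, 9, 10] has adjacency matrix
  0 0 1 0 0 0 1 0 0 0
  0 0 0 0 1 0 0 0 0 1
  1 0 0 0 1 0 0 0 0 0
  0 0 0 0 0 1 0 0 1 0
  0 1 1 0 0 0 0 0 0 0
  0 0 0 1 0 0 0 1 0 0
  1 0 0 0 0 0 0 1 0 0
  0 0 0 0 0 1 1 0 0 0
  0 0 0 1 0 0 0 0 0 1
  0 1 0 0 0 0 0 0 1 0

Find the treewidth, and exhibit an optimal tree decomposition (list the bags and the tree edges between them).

Every bag has size at most 3, so the width is 3 − 1 = 2 and tw(G) ≤ 2. Since 1–7–8–6–4–9–10–2–5–3–1 is a cycle in G, G is not acyclic. Forests are exactly the graphs of treewidth ≤ 1, so tw(G) ≥ 2. Combining the bounds, tw(G) = 2.

Treewidth 2.
One optimal decomposition is:
Bags: B1 = {1, 7, 8}  B2 = {1, 6, 8}  B3 = {1, 4, 6}  B4 = {1, 4, 9}  B5 = {1, 9, 10}  B6 = {1, 2, 10}  B7 = {1, 2, 5}  B8 = {1, 3, 5}
Tree: B1–B2, B2–B3, B3–B4, B4–B5, B5–B6, B6–B7, B7–B8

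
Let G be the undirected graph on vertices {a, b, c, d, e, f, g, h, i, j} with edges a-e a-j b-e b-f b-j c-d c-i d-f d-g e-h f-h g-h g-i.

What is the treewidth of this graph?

A width-2 tree decomposition is:
Bags: B1 = {a, b, j}  B2 = {a, b, e}  B3 = {b, e, f}  B4 = {e, f, h}  B5 = {d, f, h}  B6 = {d, g, h}  B7 = {c, d, g}  B8 = {c, g, i}
Tree: B1–B2, B2–B3, B3–B4, B4–B5, B5–B6, B6–B7, B7–B8
Each bag holds 3 vertices, so the decomposition has width 2, which upper-bounds the treewidth. The edges j–a–e–b–j form a cycle, so G is not a tree and its treewidth is at least 2. Therefore the treewidth is 2.

2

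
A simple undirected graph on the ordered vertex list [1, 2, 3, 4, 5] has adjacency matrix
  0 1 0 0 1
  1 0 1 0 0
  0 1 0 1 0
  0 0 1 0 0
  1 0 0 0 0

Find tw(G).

1

A width-1 tree decomposition is:
Bags: B1 = {3, 4}  B2 = {2, 3}  B3 = {1, 2}  B4 = {1, 5}
Tree: B1–B2, B2–B3, B3–B4
Every bag has size at most 2, so the width is 2 − 1 = 1 and tw(G) ≤ 1. Since G has at least one edge (e.g. 4–3), it is not an edgeless graph, so tw(G) ≥ 1. Hence tw(G) = 1 exactly.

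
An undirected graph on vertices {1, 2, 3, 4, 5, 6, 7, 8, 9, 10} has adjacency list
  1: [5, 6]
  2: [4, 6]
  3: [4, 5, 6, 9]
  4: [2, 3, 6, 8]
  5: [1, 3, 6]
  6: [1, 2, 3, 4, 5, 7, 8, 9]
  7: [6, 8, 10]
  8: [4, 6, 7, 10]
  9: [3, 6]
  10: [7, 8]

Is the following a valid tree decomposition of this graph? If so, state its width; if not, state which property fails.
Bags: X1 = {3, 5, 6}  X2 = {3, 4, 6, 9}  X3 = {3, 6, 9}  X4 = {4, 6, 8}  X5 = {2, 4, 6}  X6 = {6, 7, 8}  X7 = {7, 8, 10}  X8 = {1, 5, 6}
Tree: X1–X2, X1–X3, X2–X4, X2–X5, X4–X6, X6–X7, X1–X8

A tree decomposition must satisfy three properties: every vertex lies in some bag; for every edge, both endpoints lie together in some bag; and for every vertex, the bags containing it form a connected subtree. Here bags containing vertex 9 are not connected in the tree, so the decomposition is invalid.

No — bags containing vertex 9 are not connected in the tree.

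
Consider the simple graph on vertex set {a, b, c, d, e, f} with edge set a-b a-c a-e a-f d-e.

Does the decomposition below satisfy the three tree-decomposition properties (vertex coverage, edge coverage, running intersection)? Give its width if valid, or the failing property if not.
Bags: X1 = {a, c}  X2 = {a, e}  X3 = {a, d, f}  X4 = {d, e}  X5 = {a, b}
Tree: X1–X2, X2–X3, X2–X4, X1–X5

No — bags containing vertex d are not connected in the tree.

A tree decomposition must satisfy three properties: every vertex lies in some bag; for every edge, both endpoints lie together in some bag; and for every vertex, the bags containing it form a connected subtree. Here bags containing vertex d are not connected in the tree, so the decomposition is invalid.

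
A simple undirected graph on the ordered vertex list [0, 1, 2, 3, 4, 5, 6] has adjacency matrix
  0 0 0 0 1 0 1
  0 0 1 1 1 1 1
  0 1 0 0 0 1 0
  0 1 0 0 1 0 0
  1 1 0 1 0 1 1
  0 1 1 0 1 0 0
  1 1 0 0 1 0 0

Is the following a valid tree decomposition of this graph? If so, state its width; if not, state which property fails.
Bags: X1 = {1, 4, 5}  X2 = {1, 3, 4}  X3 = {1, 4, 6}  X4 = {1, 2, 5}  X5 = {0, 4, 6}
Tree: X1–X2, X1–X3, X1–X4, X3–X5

Every vertex of G appears in some bag (union = {0, 1, 2, 3, 4, 5, 6}); every edge is covered by a bag; and for each vertex v the set of bags containing v is connected in the bag tree. The decomposition is therefore valid. The largest bag has 3 vertices, so the width is 2.

Yes; width 2.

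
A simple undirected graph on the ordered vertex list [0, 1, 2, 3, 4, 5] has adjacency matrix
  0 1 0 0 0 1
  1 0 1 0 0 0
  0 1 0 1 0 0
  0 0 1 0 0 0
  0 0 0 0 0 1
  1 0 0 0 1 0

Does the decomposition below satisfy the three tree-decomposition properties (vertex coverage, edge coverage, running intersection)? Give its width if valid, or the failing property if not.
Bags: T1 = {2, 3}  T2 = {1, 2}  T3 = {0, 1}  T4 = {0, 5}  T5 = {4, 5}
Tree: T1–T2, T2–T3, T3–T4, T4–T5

Yes; width 1.

Vertex coverage: the bags together contain {0, 1, 2, 3, 4, 5}, the full vertex set. Edge coverage: each edge of G has both endpoints in at least one bag. Running intersection: for every vertex, the bags containing it form a connected subtree. All three properties hold, so this is a valid tree decomposition of width max|bag| − 1 = 1, and hence tw(G) ≤ 1.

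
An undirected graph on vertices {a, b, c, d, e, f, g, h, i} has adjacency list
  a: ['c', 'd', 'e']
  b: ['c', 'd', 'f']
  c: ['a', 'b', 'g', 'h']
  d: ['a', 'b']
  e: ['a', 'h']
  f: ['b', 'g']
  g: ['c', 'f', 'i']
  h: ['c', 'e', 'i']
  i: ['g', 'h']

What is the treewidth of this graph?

3

A width-3 tree decomposition is:
Bags: B1 = {a, b, d, e}  B2 = {a, b, c, e}  B3 = {b, c, e, h}  B4 = {b, c, f, h}  B5 = {c, f, g, h}  B6 = {f, g, h, i}
Tree: B1–B2, B2–B3, B3–B4, B4–B5, B5–B6
The largest bag has 4 vertices, giving width 3; this decomposition certifies tw(G) ≤ 3. For the lower bound: the 4 vertex sets {a,d,e}, {b}, {c}, {f,g,h,i} are disjoint, each induces a connected subgraph, and every pair is joined by at least one edge of G. Contracting each set to a single vertex therefore yields K_{4} as a minor, and since treewidth is minor-monotone, tw(G) ≥ tw(K_{4}) = 3. The upper and lower bounds meet at 3, so that is the treewidth.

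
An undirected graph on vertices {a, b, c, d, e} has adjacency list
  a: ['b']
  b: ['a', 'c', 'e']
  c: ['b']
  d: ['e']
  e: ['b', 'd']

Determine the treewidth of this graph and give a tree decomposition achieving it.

Treewidth 1.
Bags: B1 = {b, c}  B2 = {a, b}  B3 = {b, e}  B4 = {d, e}
Tree: B1–B2, B2–B3, B3–B4

Each bag holds 2 vertices, so the decomposition has width 1, which upper-bounds the treewidth. G has an edge, so its treewidth is at least 1. Combining the bounds, tw(G) = 1.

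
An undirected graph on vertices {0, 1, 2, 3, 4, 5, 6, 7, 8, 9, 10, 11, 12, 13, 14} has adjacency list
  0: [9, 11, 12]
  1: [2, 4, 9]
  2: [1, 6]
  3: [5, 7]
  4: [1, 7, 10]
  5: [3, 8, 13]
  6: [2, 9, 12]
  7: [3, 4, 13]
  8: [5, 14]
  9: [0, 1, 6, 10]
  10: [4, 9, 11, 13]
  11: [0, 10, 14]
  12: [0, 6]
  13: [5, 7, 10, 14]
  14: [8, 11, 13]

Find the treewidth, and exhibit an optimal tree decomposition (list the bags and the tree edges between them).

Treewidth 3.
Bags: B1 = {3, 5, 7, 8}  B2 = {5, 7, 8, 13}  B3 = {7, 8, 13, 14}  B4 = {4, 7, 13, 14}  B5 = {4, 10, 13, 14}  B6 = {4, 10, 11, 14}  B7 = {1, 4, 10, 11}  B8 = {1, 9, 10, 11}  B9 = {0, 1, 9, 11}  B10 = {0, 1, 2, 9}  B11 = {0, 2, 6, 9}  B12 = {0, 2, 6, 12}
Tree: B1–B2, B2–B3, B3–B4, B4–B5, B5–B6, B6–B7, B7–B8, B8–B9, B9–B10, B10–B11, B11–B12

Every bag has size at most 4, so the width is 4 − 1 = 3 and tw(G) ≤ 3. For the lower bound: the 4 vertex sets {3,5,8}, {7}, {13}, {4,10,11,14} are disjoint, each induces a connected subgraph, and every pair is joined by at least one edge of G. Contracting each set to a single vertex therefore yields K_{4} as a minor, and since treewidth is minor-monotone, tw(G) ≥ tw(K_{4}) = 3. Combining the bounds, tw(G) = 3.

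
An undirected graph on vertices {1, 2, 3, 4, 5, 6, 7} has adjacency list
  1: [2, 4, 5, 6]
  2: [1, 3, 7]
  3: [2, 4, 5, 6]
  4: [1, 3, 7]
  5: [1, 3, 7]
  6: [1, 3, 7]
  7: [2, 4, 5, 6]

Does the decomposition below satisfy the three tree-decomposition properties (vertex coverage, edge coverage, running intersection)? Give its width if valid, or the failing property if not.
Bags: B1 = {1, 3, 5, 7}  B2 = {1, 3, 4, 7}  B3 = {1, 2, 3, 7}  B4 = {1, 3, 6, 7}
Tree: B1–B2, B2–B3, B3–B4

Yes; width 3.

Every vertex of G appears in some bag (union = {1, 2, 3, 4, 5, 6, 7}); every edge is covered by a bag; and for each vertex v the set of bags containing v is connected in the bag tree. The decomposition is therefore valid. The largest bag has 4 vertices, so the width is 3.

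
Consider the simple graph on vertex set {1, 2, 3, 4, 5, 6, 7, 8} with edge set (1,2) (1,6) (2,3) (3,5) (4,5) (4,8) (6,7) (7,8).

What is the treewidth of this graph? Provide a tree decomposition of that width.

Treewidth 2.
One such decomposition:
Bags: B1 = {3, 4, 5}  B2 = {3, 4, 8}  B3 = {3, 7, 8}  B4 = {3, 6, 7}  B5 = {1, 3, 6}  B6 = {1, 2, 3}
Tree: B1–B2, B2–B3, B3–B4, B4–B5, B5–B6

Each bag holds 3 vertices, so the decomposition has width 2, which upper-bounds the treewidth. The edges 3–5–4–8–7–6–1–2–3 form a cycle, so G is not a tree and its treewidth is at least 2. Combining the bounds, tw(G) = 2.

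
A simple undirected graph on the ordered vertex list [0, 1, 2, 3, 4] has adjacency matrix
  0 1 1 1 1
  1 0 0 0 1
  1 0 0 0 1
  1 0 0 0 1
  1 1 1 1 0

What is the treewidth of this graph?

2

A width-2 tree decomposition is:
Bags: B1 = {0, 1, 4}  B2 = {0, 2, 4}  B3 = {0, 3, 4}
Tree: B1–B2, B2–B3
Each bag holds 3 vertices, so the decomposition has width 2, which upper-bounds the treewidth. Conversely, {0, 1, 4} is a clique of size 3, and the vertices of any clique must share a bag in every tree decomposition; so some bag has ≥ 3 vertices and tw(G) ≥ 2. Combining the bounds, tw(G) = 2.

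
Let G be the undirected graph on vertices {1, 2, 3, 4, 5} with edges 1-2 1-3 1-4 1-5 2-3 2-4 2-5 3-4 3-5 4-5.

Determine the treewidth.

A width-4 tree decomposition is:
Bags: B1 = {1, 2, 3, 4, 5}
Tree: (single bag)
A single bag containing all 5 vertices is trivially a valid decomposition of width 4. On the other hand G contains the 5-clique {1, 2, 3, 4, 5}. A clique must lie in a single bag of any decomposition, so no decomposition can have width below 4. Therefore the treewidth is 4.

4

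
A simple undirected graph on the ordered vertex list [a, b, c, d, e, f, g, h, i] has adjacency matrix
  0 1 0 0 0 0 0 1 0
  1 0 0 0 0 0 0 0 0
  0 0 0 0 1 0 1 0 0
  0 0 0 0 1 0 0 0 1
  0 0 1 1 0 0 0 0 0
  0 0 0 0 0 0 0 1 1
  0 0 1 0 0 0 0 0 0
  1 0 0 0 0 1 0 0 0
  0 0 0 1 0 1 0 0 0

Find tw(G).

A width-1 tree decomposition is:
Bags: B1 = {a, b}  B2 = {a, h}  B3 = {f, h}  B4 = {f, i}  B5 = {d, i}  B6 = {d, e}  B7 = {c, e}  B8 = {c, g}
Tree: B1–B2, B2–B3, B3–B4, B4–B5, B5–B6, B6–B7, B7–B8
The largest bag has 2 vertices, giving width 1; this decomposition certifies tw(G) ≤ 1. Since G has at least one edge (e.g. b–a), it is not an edgeless graph, so tw(G) ≥ 1. Combining the bounds, tw(G) = 1.

1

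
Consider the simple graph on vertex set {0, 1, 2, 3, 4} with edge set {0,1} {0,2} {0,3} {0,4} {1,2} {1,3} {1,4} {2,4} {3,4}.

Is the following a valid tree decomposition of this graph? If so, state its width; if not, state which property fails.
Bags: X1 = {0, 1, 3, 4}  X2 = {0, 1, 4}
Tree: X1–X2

A tree decomposition must satisfy three properties: every vertex lies in some bag; for every edge, both endpoints lie together in some bag; and for every vertex, the bags containing it form a connected subtree. Here vertex 2 appears in no bag, so the decomposition is invalid.

No — vertex 2 appears in no bag.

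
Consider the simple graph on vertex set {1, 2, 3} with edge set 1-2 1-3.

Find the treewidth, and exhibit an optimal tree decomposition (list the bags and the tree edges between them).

Treewidth 1.
Bags: B1 = {1, 3}  B2 = {1, 2}
Tree: B1–B2

The largest bag has 2 vertices, giving width 1; this decomposition certifies tw(G) ≤ 1. G has an edge, so its treewidth is at least 1. Therefore the treewidth is 1.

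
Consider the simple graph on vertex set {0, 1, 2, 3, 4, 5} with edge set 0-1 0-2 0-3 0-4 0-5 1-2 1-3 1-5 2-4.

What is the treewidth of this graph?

2

A width-2 tree decomposition is:
Bags: B1 = {0, 1, 2}  B2 = {0, 1, 3}  B3 = {0, 1, 5}  B4 = {0, 2, 4}
Tree: B1–B2, B1–B3, B1–B4
The largest bag has 3 vertices, giving width 2; this decomposition certifies tw(G) ≤ 2. Conversely, {0, 1, 2} is a clique of size 3, and the vertices of any clique must share a bag in every tree decomposition; so some bag has ≥ 3 vertices and tw(G) ≥ 2. Hence tw(G) = 2 exactly.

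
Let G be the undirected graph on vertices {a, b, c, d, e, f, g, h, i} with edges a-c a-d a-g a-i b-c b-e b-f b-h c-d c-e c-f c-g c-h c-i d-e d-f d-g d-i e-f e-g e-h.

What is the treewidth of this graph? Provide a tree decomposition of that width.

Treewidth 3.
One such decomposition:
Bags: B1 = {a, c, d, g}  B2 = {c, d, e, g}  B3 = {c, d, e, f}  B4 = {b, c, e, f}  B5 = {b, c, e, h}  B6 = {a, c, d, i}
Tree: B1–B2, B2–B3, B3–B4, B4–B5, B1–B6

Each bag holds 4 vertices, so the decomposition has width 3, which upper-bounds the treewidth. For the lower bound, the 4 vertices {c, d, e, g} are pairwise adjacent, and any tree decomposition puts a clique entirely inside one bag — forcing width ≥ 3. Hence tw(G) = 3 exactly.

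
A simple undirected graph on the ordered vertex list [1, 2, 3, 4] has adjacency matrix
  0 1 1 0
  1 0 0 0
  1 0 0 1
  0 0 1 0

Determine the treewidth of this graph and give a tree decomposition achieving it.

Treewidth 1.
One such decomposition:
Bags: B1 = {1, 3}  B2 = {1, 2}  B3 = {3, 4}
Tree: B1–B2, B1–B3

Each bag holds 2 vertices, so the decomposition has width 1, which upper-bounds the treewidth. G has an edge, so its treewidth is at least 1. Hence tw(G) = 1 exactly.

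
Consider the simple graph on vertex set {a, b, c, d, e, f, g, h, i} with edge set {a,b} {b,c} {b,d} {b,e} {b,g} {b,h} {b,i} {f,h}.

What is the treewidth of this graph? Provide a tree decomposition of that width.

Every bag has size at most 2, so the width is 2 − 1 = 1 and tw(G) ≤ 1. G has an edge, so its treewidth is at least 1. Combining the bounds, tw(G) = 1.

Treewidth 1.
One such decomposition:
Bags: B1 = {b, c}  B2 = {a, b}  B3 = {b, g}  B4 = {b, h}  B5 = {b, e}  B6 = {b, d}  B7 = {b, i}  B8 = {f, h}
Tree: B1–B2, B2–B3, B2–B4, B3–B5, B5–B6, B6–B7, B4–B8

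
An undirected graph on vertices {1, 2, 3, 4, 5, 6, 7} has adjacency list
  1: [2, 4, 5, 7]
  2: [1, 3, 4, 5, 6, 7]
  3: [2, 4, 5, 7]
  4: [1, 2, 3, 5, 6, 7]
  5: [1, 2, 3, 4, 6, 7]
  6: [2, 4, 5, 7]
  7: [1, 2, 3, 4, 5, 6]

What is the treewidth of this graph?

A width-4 tree decomposition is:
Bags: B1 = {2, 4, 5, 6, 7}  B2 = {1, 2, 4, 5, 7}  B3 = {2, 3, 4, 5, 7}
Tree: B1–B2, B1–B3
The largest bag has 5 vertices, giving width 4; this decomposition certifies tw(G) ≤ 4. For the lower bound, the 5 vertices {1, 2, 4, 5, 7} are pairwise adjacent, and any tree decomposition puts a clique entirely inside one bag — forcing width ≥ 4. The upper and lower bounds meet at 4, so that is the treewidth.

4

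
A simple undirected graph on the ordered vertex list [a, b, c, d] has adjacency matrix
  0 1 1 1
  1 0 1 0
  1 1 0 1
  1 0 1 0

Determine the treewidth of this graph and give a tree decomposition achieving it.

Each bag holds 3 vertices, so the decomposition has width 2, which upper-bounds the treewidth. For the lower bound, the 3 vertices {a, c, d} are pairwise adjacent, and any tree decomposition puts a clique entirely inside one bag — forcing width ≥ 2. Combining the bounds, tw(G) = 2.

Treewidth 2.
Bags: B1 = {a, c, d}  B2 = {a, b, c}
Tree: B1–B2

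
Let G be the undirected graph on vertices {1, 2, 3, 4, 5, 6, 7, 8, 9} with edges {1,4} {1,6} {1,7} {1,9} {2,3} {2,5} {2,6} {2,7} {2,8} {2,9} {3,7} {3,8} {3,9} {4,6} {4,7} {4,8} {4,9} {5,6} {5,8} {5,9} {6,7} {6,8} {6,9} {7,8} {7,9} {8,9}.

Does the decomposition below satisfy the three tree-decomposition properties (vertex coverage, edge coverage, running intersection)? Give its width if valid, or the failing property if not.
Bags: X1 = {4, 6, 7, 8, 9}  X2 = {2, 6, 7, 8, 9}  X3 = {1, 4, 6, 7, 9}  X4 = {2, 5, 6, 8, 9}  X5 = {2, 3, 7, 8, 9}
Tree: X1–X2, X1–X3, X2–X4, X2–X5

Checking the three conditions: (i) the bags cover all of {1, 2, 3, 4, 5, 6, 7, 8, 9}; (ii) for each edge, some bag contains both endpoints; (iii) the bags containing any fixed vertex form a subtree. All hold, so the decomposition is valid with width 5 − 1 = 4.

Yes; width 4.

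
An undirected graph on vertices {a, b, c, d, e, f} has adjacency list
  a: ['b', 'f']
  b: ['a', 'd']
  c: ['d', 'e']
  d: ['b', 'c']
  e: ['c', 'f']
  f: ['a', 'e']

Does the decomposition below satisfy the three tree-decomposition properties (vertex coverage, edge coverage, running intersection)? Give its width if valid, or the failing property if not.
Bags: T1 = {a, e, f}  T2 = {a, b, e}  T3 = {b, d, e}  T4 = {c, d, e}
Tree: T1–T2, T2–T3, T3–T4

Yes; width 2.

Vertex coverage: the bags together contain {a, b, c, d, e, f}, the full vertex set. Edge coverage: each edge of G has both endpoints in at least one bag. Running intersection: for every vertex, the bags containing it form a connected subtree. All three properties hold, so this is a valid tree decomposition of width max|bag| − 1 = 2, and hence tw(G) ≤ 2.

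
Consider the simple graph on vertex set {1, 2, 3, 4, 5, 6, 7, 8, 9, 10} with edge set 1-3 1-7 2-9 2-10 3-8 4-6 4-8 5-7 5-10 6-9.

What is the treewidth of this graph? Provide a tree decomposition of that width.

Treewidth 2.
One such decomposition:
Bags: B1 = {5, 7, 10}  B2 = {1, 7, 10}  B3 = {1, 3, 10}  B4 = {3, 8, 10}  B5 = {4, 8, 10}  B6 = {4, 6, 10}  B7 = {6, 9, 10}  B8 = {2, 9, 10}
Tree: B1–B2, B2–B3, B3–B4, B4–B5, B5–B6, B6–B7, B7–B8

Each bag holds 3 vertices, so the decomposition has width 2, which upper-bounds the treewidth. Since 10–5–7–1–3–8–4–6–9–2–10 is a cycle in G, G is not acyclic. Forests are exactly the graphs of treewidth ≤ 1, so tw(G) ≥ 2. Therefore the treewidth is 2.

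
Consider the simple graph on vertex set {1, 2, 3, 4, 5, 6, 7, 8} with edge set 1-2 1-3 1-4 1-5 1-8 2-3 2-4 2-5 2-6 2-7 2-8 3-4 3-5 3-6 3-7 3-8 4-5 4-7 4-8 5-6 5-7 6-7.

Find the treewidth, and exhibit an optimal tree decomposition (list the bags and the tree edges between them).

Treewidth 4.
One such decomposition:
Bags: B1 = {1, 2, 3, 4, 8}  B2 = {1, 2, 3, 4, 5}  B3 = {2, 3, 4, 5, 7}  B4 = {2, 3, 5, 6, 7}
Tree: B1–B2, B2–B3, B3–B4

The largest bag has 5 vertices, giving width 4; this decomposition certifies tw(G) ≤ 4. On the other hand G contains the 5-clique {1, 2, 3, 4, 8}. A clique must lie in a single bag of any decomposition, so no decomposition can have width below 4. Therefore the treewidth is 4.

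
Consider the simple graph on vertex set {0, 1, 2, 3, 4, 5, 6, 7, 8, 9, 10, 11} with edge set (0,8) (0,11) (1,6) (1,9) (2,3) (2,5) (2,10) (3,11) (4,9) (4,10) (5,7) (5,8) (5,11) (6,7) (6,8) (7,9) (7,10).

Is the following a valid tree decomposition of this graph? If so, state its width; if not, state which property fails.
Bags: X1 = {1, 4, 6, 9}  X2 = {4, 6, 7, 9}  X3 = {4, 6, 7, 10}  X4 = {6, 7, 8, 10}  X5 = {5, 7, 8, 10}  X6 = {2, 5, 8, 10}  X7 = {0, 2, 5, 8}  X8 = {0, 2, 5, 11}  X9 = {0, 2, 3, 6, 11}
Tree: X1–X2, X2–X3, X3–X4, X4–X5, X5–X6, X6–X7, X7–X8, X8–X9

No — bags containing vertex 6 are not connected in the tree.

A tree decomposition must satisfy three properties: every vertex lies in some bag; for every edge, both endpoints lie together in some bag; and for every vertex, the bags containing it form a connected subtree. Here bags containing vertex 6 are not connected in the tree, so the decomposition is invalid.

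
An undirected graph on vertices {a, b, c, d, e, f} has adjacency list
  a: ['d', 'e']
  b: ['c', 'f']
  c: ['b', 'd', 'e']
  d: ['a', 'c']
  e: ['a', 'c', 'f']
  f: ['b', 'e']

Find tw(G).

2

A width-2 tree decomposition is:
Bags: B1 = {a, c, d}  B2 = {a, c, e}  B3 = {b, c, e}  B4 = {b, e, f}
Tree: B1–B2, B2–B3, B3–B4
The largest bag has 3 vertices, giving width 2; this decomposition certifies tw(G) ≤ 2. Since d–a–e–c–d is a cycle in G, G is not acyclic. Forests are exactly the graphs of treewidth ≤ 1, so tw(G) ≥ 2. Hence tw(G) = 2 exactly.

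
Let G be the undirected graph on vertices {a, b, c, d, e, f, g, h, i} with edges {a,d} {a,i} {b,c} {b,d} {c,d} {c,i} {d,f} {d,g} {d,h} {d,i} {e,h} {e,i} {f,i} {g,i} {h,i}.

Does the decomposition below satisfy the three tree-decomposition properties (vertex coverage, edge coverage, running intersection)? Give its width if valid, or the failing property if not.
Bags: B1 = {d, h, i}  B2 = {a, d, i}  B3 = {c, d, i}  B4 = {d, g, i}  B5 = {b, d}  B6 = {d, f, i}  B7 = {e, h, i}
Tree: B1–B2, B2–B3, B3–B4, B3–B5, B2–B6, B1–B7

A tree decomposition must satisfy three properties: every vertex lies in some bag; for every edge, both endpoints lie together in some bag; and for every vertex, the bags containing it form a connected subtree. Here edge (c,b) lies in no bag, so the decomposition is invalid.

No — edge (c,b) lies in no bag.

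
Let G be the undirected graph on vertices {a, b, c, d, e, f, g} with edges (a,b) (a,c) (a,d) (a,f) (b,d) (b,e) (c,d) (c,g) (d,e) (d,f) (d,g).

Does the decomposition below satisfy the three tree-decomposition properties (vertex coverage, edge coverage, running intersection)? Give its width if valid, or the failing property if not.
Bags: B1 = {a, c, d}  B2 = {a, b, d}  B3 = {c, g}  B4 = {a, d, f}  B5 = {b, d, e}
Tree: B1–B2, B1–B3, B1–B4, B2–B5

No — edge (d,g) lies in no bag.

A tree decomposition must satisfy three properties: every vertex lies in some bag; for every edge, both endpoints lie together in some bag; and for every vertex, the bags containing it form a connected subtree. Here edge (d,g) lies in no bag, so the decomposition is invalid.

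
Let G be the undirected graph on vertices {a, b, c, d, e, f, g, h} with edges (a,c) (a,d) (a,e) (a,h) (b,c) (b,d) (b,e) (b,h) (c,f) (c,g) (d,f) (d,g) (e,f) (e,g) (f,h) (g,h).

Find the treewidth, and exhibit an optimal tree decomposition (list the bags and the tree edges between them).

Every bag has size at most 5, so the width is 5 − 1 = 4 and tw(G) ≤ 4. For the lower bound: the 5 vertex sets {b,c}, {e,g}, {f,h}, {d}, {a} are disjoint, each induces a connected subgraph, and every pair is joined by at least one edge of G. Contracting each set to a single vertex therefore yields K_{5} as a minor, and since treewidth is minor-monotone, tw(G) ≥ tw(K_{5}) = 4. Combining the bounds, tw(G) = 4.

Treewidth 4.
One such decomposition:
Bags: B1 = {b, c, d, e, h}  B2 = {c, d, e, g, h}  B3 = {c, d, e, f, h}  B4 = {a, c, d, e, h}
Tree: B1–B2, B2–B3, B3–B4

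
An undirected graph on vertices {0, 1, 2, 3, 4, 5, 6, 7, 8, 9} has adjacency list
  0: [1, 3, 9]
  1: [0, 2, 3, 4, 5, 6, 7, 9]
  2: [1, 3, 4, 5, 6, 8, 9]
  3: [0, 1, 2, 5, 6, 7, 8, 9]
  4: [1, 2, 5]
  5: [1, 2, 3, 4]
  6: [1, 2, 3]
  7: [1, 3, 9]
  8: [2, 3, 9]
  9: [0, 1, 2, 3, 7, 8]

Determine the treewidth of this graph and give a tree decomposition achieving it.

Treewidth 3.
Bags: B1 = {1, 2, 3, 5}  B2 = {1, 2, 3, 6}  B3 = {1, 2, 3, 9}  B4 = {1, 2, 4, 5}  B5 = {2, 3, 8, 9}  B6 = {0, 1, 3, 9}  B7 = {1, 3, 7, 9}
Tree: B1–B2, B2–B3, B1–B4, B3–B5, B3–B6, B3–B7

Every bag has size at most 4, so the width is 4 − 1 = 3 and tw(G) ≤ 3. Conversely, {2, 3, 8, 9} is a clique of size 4, and the vertices of any clique must share a bag in every tree decomposition; so some bag has ≥ 4 vertices and tw(G) ≥ 3. The upper and lower bounds meet at 3, so that is the treewidth.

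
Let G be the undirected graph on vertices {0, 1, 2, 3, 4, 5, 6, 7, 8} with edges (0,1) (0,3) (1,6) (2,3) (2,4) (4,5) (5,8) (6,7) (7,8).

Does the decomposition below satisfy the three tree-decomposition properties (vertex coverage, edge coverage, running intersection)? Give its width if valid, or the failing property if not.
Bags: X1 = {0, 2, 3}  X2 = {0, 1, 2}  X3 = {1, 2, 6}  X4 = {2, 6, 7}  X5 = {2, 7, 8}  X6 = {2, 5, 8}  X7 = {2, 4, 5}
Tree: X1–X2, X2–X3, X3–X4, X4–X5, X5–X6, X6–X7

Checking the three conditions: (i) the bags cover all of {0, 1, 2, 3, 4, 5, 6, 7, 8}; (ii) for each edge, some bag contains both endpoints; (iii) the bags containing any fixed vertex form a subtree. All hold, so the decomposition is valid with width 3 − 1 = 2.

Yes; width 2.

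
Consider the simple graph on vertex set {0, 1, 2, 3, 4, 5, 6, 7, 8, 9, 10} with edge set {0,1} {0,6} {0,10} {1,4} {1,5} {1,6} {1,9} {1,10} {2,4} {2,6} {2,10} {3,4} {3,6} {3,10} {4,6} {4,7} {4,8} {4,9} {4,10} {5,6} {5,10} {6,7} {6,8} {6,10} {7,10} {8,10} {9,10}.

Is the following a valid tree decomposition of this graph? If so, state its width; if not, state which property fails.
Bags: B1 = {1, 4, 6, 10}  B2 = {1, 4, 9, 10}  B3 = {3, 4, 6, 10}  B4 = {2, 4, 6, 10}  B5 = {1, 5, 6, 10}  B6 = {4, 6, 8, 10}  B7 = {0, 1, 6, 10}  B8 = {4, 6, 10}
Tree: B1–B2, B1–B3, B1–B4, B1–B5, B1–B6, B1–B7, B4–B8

A tree decomposition must satisfy three properties: every vertex lies in some bag; for every edge, both endpoints lie together in some bag; and for every vertex, the bags containing it form a connected subtree. Here vertex 7 appears in no bag, so the decomposition is invalid.

No — vertex 7 appears in no bag.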